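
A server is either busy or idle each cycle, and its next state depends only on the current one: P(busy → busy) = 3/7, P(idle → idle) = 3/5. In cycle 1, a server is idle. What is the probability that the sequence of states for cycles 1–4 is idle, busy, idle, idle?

24/175

Cycle 1 is given. For each transition, use the conditional probability from the current state:
P(busy | idle) = 2/5; P(idle | busy) = 4/7; P(idle | idle) = 3/5.
P = 2/5 × 4/7 × 3/5 = 24/175.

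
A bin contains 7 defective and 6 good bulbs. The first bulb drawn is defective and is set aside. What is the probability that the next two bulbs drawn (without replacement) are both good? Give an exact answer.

With the first bulb removed, 6 good remain out of 12.
P = 6/12 × 5/11 = 30/132 = 5/22.

5/22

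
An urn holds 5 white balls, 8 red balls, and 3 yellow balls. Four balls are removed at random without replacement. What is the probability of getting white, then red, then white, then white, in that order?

Chain rule:
P = 5/16 × 8/15 × 4/14 × 3/13 = 480/43680 = 1/91.

1/91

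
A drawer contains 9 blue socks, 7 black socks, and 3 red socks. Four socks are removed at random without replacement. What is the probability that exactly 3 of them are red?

4/969

One ordering (red drawn first) has probability 3/19 × 2/18 × 1/17 × 16/16 = 96/93024 = 1/969.
There are C(4,3) = 4 such orderings, each equally likely, so P = 4 × 1/969 = 4/969.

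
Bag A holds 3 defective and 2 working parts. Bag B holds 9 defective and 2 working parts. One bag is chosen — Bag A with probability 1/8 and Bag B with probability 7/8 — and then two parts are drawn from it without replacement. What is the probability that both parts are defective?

From Bag A: P(both defective) = (3/5)(2/4) = 3/10.
From Bag B: P(both defective) = (9/11)(8/10) = 36/55.
Total probability = (1/8)(3/10) + (7/8)(36/55) = 537/880.

537/880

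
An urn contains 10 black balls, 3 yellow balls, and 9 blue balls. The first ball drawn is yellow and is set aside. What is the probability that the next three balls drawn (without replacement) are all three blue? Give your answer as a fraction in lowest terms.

6/95

With the first ball removed, 9 blue remain out of 21.
P = 9/21 × 8/20 × 7/19 = 504/7980 = 6/95.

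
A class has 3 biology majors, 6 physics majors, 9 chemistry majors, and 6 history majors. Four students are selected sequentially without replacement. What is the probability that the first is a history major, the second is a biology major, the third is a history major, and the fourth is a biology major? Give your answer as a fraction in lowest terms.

5/7084

Multiply the probability of each draw given the previous ones:
P = 6/24 × 3/23 × 5/22 × 2/21 = 180/255024 = 5/7084.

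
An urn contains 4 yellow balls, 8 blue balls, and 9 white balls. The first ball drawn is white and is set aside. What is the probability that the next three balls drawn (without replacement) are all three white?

14/285

After the first draw, 8 of the remaining 20 balls are white.
P = 8/20 × 7/19 × 6/18 = 336/6840 = 14/285.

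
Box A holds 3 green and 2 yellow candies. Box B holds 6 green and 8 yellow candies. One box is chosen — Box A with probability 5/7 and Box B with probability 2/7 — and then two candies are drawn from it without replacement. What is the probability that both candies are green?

From Box A: P(both green) = (3/5)(2/4) = 3/10.
From Box B: P(both green) = (6/14)(5/13) = 15/91.
Total probability = (5/7)(3/10) + (2/7)(15/91) = 333/1274.

333/1274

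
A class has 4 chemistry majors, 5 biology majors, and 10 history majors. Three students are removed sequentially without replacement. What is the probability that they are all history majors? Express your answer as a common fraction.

40/323

P(all history majors) = 10/19 × 9/18 × 8/17 = 720/5814 = 40/323.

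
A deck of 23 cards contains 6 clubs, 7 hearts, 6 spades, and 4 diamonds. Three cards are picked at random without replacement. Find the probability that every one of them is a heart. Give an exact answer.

5/253

P = 7/23 × 6/22 × 5/21 = 210/10626 = 5/253.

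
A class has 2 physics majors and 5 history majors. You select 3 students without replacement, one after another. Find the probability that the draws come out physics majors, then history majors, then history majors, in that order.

Multiply the probability of each draw given the previous ones:
P = 2/7 × 5/6 × 4/5 = 40/210 = 4/21.

4/21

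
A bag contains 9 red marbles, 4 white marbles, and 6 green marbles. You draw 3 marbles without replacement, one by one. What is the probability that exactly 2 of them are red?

One ordering (red drawn first) has probability 9/19 × 8/18 × 10/17 = 720/5814 = 40/323.
There are C(3,2) = 3 such orderings, each equally likely, so P = 3 × 40/323 = 120/323.

120/323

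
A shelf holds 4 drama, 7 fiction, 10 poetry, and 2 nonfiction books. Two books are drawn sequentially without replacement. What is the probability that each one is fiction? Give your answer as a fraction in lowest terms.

P = 7/23 × 6/22 = 42/506 = 21/253.

21/253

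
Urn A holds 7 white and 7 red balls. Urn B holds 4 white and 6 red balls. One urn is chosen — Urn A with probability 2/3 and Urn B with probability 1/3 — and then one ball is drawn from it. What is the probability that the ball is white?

From Urn A: P(white) = 7/14.
From Urn B: P(white) = 4/10.
Total probability = (2/3)(7/14) + (1/3)(4/10) = 7/15.

7/15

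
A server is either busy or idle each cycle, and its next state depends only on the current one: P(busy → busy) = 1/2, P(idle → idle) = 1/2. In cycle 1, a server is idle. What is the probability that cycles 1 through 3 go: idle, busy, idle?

1/4

Cycle 1 is given. For each transition, use the conditional probability from the current state:
P(busy | idle) = 1/2; P(idle | busy) = 1/2.
P = 1/2 × 1/2 = 1/4.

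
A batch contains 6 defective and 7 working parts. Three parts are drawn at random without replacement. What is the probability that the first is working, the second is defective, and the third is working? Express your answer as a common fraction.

21/143

Each draw changes the counts, so multiply the conditional probabilities along the sequence:
P = 7/13 × 6/12 × 6/11 = 252/1716 = 21/143.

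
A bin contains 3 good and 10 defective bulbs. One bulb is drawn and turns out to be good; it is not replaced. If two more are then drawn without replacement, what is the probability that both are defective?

15/22

With the first bulb removed, 10 defective remain out of 12.
P = 10/12 × 9/11 = 90/132 = 15/22.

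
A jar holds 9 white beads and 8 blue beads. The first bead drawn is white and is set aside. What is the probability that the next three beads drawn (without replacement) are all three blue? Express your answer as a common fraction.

With the first bead removed, 8 blue remain out of 16.
P = 8/16 × 7/15 × 6/14 = 336/3360 = 1/10.

1/10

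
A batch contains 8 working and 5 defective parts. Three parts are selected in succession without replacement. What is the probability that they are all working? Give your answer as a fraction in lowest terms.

28/143

P(every draw is working) = 8/13 × 7/12 × 6/11 = 336/1716 = 28/143.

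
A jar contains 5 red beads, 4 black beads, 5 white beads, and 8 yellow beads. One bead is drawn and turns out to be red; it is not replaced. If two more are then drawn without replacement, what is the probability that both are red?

1/35

With the first bead removed, 4 red remain out of 21.
P = 4/21 × 3/20 = 12/420 = 1/35.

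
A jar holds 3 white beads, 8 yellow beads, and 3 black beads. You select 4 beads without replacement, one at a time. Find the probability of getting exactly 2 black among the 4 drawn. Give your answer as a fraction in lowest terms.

One ordering (black drawn first) has probability 3/14 × 2/13 × 11/12 × 10/11 = 660/24024 = 5/182.
There are C(4,2) = 6 such orderings, each equally likely, so P = 6 × 5/182 = 15/91.

15/91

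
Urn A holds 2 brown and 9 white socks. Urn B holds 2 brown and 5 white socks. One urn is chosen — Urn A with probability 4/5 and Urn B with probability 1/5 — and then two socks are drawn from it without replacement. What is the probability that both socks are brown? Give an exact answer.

From Urn A: P(both brown) = (2/11)(1/10) = 1/55.
From Urn B: P(both brown) = (2/7)(1/6) = 1/21.
Total probability = (4/5)(1/55) + (1/5)(1/21) = 139/5775.

139/5775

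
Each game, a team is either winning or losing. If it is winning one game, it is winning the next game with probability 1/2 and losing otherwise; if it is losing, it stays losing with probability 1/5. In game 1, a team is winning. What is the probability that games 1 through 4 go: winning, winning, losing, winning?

Game 1 is given. For each transition, use the conditional probability from the current state:
P(winning | winning) = 1/2; P(losing | winning) = 1/2; P(winning | losing) = 4/5.
P = 1/2 × 1/2 × 4/5 = 4/20 = 1/5.

1/5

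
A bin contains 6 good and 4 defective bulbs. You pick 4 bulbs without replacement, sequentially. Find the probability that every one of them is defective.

1/210

P(every draw is defective) = 4/10 × 3/9 × 2/8 × 1/7 = 24/5040 = 1/210.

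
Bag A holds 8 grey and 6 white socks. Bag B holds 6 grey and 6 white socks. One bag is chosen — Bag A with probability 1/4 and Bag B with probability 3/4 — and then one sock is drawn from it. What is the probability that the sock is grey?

29/56

From Bag A: P(grey) = 8/14.
From Bag B: P(grey) = 6/12.
Total probability = (1/4)(8/14) + (3/4)(6/12) = 29/56.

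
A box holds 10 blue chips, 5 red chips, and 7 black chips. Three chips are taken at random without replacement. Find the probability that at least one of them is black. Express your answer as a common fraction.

P(no black) = 15/22 × 14/21 × 13/20 = 2730/9240 = 13/44.
P(at least one) = 1 − 13/44 = 31/44.

31/44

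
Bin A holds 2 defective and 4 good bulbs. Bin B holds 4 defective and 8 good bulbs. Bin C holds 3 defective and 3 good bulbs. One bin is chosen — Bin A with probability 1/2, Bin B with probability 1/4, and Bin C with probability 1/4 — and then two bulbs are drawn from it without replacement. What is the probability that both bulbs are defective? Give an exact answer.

7/66

From Bin A: P(both defective) = (2/6)(1/5) = 1/15.
From Bin B: P(both defective) = (4/12)(3/11) = 1/11.
From Bin C: P(both defective) = (3/6)(2/5) = 1/5.
Total probability = (1/2)(1/15) + (1/4)(1/11) + (1/4)(1/5) = 7/66.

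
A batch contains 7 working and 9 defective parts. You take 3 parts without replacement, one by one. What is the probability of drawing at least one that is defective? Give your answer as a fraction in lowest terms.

15/16

P(no defective) = 7/16 × 6/15 × 5/14 = 210/3360 = 1/16.
P(at least one) = 1 − 1/16 = 15/16.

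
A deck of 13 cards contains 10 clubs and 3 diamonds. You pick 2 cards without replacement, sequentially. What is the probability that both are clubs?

P(all clubs) = 10/13 × 9/12 = 90/156 = 15/26.

15/26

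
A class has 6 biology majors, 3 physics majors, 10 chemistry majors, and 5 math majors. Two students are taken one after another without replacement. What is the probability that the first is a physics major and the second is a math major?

5/184

Multiply the probability of each draw given the previous ones:
P = 3/24 × 5/23 = 15/552 = 5/184.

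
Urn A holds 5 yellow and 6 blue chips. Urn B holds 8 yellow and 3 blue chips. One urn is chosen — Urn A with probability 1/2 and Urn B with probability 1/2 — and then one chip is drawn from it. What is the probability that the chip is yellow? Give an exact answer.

13/22

From Urn A: P(yellow) = 5/11.
From Urn B: P(yellow) = 8/11.
Total probability = (1/2)(5/11) + (1/2)(8/11) = 13/22.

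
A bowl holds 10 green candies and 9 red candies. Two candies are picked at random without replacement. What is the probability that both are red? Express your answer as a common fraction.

P(every draw is red) = 9/19 × 8/18 = 72/342 = 4/19.

4/19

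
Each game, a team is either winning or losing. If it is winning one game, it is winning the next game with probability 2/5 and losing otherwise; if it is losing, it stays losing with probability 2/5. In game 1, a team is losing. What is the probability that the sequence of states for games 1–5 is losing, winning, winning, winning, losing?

Game 1 is given. For each transition, use the conditional probability from the current state:
P(winning | losing) = 3/5; P(winning | winning) = 2/5; P(winning | winning) = 2/5; P(losing | winning) = 3/5.
P = 3/5 × 2/5 × 2/5 × 3/5 = 36/625.

36/625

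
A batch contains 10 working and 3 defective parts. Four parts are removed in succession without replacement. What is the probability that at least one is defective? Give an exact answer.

101/143

P(no defective) = 10/13 × 9/12 × 8/11 × 7/10 = 5040/17160 = 42/143.
P(at least one) = 1 − 42/143 = 101/143.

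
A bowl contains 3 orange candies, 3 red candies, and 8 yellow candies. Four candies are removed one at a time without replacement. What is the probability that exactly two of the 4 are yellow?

One ordering (yellow drawn first) has probability 8/14 × 7/13 × 6/12 × 5/11 = 1680/24024 = 10/143.
There are C(4,2) = 6 such orderings, each equally likely, so P = 6 × 10/143 = 60/143.

60/143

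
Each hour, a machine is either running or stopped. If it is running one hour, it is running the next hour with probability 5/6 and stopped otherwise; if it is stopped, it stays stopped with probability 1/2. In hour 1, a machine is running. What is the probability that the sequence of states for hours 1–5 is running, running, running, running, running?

Hour 1 is given. For each transition, use the conditional probability from the current state:
P(running | running) = 5/6; P(running | running) = 5/6; P(running | running) = 5/6; P(running | running) = 5/6.
P = 5/6 × 5/6 × 5/6 × 5/6 = 625/1296.

625/1296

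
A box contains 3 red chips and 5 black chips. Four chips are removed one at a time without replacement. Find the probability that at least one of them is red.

13/14

P(no red) = 5/8 × 4/7 × 3/6 × 2/5 = 120/1680 = 1/14.
P(at least one) = 1 − 1/14 = 13/14.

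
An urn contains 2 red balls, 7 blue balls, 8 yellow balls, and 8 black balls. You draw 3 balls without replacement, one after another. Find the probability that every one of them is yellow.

P = 8/25 × 7/24 × 6/23 = 336/13800 = 14/575.

14/575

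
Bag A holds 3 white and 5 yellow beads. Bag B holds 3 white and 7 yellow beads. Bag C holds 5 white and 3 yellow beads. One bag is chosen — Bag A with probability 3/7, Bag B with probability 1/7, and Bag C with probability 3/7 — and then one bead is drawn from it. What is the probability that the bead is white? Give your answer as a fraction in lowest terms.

From Bag A: P(white) = 3/8.
From Bag B: P(white) = 3/10.
From Bag C: P(white) = 5/8.
Total probability = (3/7)(3/8) + (1/7)(3/10) + (3/7)(5/8) = 33/70.

33/70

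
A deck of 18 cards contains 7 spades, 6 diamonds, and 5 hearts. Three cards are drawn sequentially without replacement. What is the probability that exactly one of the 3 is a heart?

65/136

One ordering (a heart drawn first) has probability 5/18 × 13/17 × 12/16 = 780/4896 = 65/408.
There are C(3,1) = 3 such orderings, each equally likely, so P = 3 × 65/408 = 65/136.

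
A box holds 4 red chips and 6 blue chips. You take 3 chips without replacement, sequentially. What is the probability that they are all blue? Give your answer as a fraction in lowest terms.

P(all blue) = 6/10 × 5/9 × 4/8 = 120/720 = 1/6.

1/6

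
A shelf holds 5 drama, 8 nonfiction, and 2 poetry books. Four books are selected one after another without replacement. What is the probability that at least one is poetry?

P(no poetry) = 13/15 × 12/14 × 11/13 × 10/12 = 17160/32760 = 11/21.
P(at least one) = 1 − 11/21 = 10/21.

10/21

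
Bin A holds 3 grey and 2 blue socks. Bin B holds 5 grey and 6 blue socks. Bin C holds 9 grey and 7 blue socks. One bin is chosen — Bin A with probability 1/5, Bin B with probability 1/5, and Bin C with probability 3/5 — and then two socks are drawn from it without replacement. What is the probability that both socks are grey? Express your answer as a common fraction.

From Bin A: P(both grey) = (3/5)(2/4) = 3/10.
From Bin B: P(both grey) = (5/11)(4/10) = 2/11.
From Bin C: P(both grey) = (9/16)(8/15) = 3/10.
Total probability = (1/5)(3/10) + (1/5)(2/11) + (3/5)(3/10) = 76/275.

76/275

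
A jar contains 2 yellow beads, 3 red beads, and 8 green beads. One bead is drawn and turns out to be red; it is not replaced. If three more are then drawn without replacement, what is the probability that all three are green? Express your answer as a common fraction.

14/55

With the first bead removed, 8 green remain out of 12.
P = 8/12 × 7/11 × 6/10 = 336/1320 = 14/55.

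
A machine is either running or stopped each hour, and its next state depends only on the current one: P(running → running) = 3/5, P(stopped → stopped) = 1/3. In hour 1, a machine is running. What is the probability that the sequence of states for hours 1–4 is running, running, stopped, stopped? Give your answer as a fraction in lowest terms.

2/25

Hour 1 is given. For each transition, use the conditional probability from the current state:
P(running | running) = 3/5; P(stopped | running) = 2/5; P(stopped | stopped) = 1/3.
P = 3/5 × 2/5 × 1/3 = 6/75 = 2/25.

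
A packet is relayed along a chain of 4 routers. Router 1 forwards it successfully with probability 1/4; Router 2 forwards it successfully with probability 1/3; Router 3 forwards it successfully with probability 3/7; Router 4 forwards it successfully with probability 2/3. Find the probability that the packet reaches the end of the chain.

1/42

The events are sequential, so multiply the conditional probabilities:
P = 1/4 × 1/3 × 3/7 × 2/3 = 6/252 = 1/42.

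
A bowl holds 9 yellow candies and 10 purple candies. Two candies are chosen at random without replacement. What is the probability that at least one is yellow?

P(no yellow) = 10/19 × 9/18 = 90/342 = 5/19.
P(at least one) = 1 − 5/19 = 14/19.

14/19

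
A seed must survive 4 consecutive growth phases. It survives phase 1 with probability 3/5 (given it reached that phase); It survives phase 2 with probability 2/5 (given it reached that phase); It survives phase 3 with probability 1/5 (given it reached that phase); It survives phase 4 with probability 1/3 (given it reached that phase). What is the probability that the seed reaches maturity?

2/125

Each stage is reached only if all earlier stages succeed, so
P = 3/5 × 2/5 × 1/5 × 1/3 = 6/375 = 2/125.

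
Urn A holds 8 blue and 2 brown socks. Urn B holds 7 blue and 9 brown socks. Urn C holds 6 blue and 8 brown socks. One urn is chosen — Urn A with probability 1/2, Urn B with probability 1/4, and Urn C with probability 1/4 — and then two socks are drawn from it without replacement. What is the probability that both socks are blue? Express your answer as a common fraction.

From Urn A: P(both blue) = (8/10)(7/9) = 28/45.
From Urn B: P(both blue) = (7/16)(6/15) = 7/40.
From Urn C: P(both blue) = (6/14)(5/13) = 15/91.
Total probability = (1/2)(28/45) + (1/4)(7/40) + (1/4)(15/91) = 51901/131040.

51901/131040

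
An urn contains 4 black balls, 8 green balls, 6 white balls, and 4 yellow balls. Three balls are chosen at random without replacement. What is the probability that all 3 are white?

P(all white) = 6/22 × 5/21 × 4/20 = 120/9240 = 1/77.

1/77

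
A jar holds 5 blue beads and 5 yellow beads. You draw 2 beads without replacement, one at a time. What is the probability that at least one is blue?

P(no blue) = 5/10 × 4/9 = 20/90 = 2/9.
P(at least one) = 1 − 2/9 = 7/9.

7/9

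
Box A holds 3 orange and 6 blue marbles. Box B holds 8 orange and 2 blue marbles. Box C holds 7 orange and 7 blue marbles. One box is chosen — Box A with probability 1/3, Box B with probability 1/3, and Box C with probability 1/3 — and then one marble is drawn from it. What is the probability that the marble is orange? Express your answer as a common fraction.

49/90

From Box A: P(orange) = 3/9.
From Box B: P(orange) = 8/10.
From Box C: P(orange) = 7/14.
Total probability = (1/3)(3/9) + (1/3)(8/10) + (1/3)(7/14) = 49/90.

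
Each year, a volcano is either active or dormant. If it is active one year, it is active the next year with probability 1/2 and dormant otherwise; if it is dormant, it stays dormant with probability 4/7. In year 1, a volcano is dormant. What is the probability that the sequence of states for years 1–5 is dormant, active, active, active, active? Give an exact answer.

Year 1 is given. For each transition, use the conditional probability from the current state:
P(active | dormant) = 3/7; P(active | active) = 1/2; P(active | active) = 1/2; P(active | active) = 1/2.
P = 3/7 × 1/2 × 1/2 × 1/2 = 3/56.

3/56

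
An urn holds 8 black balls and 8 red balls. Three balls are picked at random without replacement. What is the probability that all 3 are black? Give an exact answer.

P(all black) = 8/16 × 7/15 × 6/14 = 336/3360 = 1/10.

1/10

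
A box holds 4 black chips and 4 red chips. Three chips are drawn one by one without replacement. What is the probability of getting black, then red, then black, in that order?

1/7

Multiply the probability of each draw given the previous ones:
P = 4/8 × 4/7 × 3/6 = 48/336 = 1/7.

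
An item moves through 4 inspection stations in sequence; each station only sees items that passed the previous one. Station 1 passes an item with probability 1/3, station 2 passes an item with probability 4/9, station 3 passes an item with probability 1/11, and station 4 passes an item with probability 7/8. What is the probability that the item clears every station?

Multiplying along the chain,
P = 1/3 × 4/9 × 1/11 × 7/8 = 28/2376 = 7/594.

7/594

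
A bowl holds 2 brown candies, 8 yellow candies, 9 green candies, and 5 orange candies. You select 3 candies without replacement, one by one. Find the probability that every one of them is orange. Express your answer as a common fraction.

5/1012

P = 5/24 × 4/23 × 3/22 = 60/12144 = 5/1012.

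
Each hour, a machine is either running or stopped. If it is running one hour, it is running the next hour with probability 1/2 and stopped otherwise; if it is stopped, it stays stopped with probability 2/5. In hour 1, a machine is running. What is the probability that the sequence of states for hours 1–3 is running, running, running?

1/4

Hour 1 is given. For each transition, use the conditional probability from the current state:
P(running | running) = 1/2; P(running | running) = 1/2.
P = 1/2 × 1/2 = 1/4.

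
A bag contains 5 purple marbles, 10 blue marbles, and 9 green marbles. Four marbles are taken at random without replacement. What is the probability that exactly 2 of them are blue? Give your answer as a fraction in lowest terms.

195/506

One ordering (blue drawn first) has probability 10/24 × 9/23 × 14/22 × 13/21 = 16380/255024 = 65/1012.
There are C(4,2) = 6 such orderings, each equally likely, so P = 6 × 65/1012 = 195/506.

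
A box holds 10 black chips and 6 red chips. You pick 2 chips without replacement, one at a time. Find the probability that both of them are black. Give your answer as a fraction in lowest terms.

P(every draw is black) = 10/16 × 9/15 = 90/240 = 3/8.

3/8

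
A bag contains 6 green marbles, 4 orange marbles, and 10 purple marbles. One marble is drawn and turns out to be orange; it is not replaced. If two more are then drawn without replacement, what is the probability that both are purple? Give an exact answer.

After the first draw, 10 of the remaining 19 marbles are purple.
P = 10/19 × 9/18 = 90/342 = 5/19.

5/19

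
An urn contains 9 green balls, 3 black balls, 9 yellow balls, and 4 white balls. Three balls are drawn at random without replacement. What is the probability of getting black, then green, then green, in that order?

Multiply the probability of each draw given the previous ones:
P = 3/25 × 9/24 × 8/23 = 216/13800 = 9/575.

9/575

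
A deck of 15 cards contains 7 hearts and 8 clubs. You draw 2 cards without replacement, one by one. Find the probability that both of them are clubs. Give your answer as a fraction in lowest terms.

P(all clubs) = 8/15 × 7/14 = 56/210 = 4/15.

4/15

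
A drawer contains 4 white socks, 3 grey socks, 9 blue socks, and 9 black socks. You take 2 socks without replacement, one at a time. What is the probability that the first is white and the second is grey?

Multiply the probability of each draw given the previous ones:
P = 4/25 × 3/24 = 12/600 = 1/50.

1/50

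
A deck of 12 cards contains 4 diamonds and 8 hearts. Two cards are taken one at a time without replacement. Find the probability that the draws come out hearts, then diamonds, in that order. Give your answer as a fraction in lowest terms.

8/33

Chain rule:
P = 8/12 × 4/11 = 32/132 = 8/33.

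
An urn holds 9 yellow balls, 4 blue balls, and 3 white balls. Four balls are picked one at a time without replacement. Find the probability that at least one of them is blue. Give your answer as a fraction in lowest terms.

P(no blue) = 12/16 × 11/15 × 10/14 × 9/13 = 11880/43680 = 99/364.
P(at least one) = 1 − 99/364 = 265/364.

265/364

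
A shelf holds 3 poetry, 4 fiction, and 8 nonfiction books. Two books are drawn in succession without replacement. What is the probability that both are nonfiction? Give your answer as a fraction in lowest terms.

4/15

P(every draw is nonfiction) = 8/15 × 7/14 = 56/210 = 4/15.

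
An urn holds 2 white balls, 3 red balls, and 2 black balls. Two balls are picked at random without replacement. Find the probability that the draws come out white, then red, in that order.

1/7

Multiply the probability of each draw given the previous ones:
P = 2/7 × 3/6 = 6/42 = 1/7.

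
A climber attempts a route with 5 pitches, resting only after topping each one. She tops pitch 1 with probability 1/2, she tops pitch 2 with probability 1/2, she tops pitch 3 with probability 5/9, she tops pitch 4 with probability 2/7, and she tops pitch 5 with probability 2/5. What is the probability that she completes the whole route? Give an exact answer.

The events are sequential, so multiply the conditional probabilities:
P = 1/2 × 1/2 × 5/9 × 2/7 × 2/5 = 20/1260 = 1/63.

1/63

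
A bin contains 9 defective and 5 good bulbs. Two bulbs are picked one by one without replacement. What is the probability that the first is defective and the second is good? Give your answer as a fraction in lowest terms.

45/182

Multiply the probability of each draw given the previous ones:
P = 9/14 × 5/13 = 45/182.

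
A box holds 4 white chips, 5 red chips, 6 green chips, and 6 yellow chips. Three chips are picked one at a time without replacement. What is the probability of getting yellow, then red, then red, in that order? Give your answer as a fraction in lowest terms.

Each draw changes the counts, so multiply the conditional probabilities along the sequence:
P = 6/21 × 5/20 × 4/19 = 120/7980 = 2/133.

2/133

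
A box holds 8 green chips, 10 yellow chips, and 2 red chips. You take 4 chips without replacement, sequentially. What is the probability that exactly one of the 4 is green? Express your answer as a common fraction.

One ordering (green drawn first) has probability 8/20 × 12/19 × 11/18 × 10/17 = 10560/116280 = 88/969.
There are C(4,1) = 4 such orderings, each equally likely, so P = 4 × 88/969 = 352/969.

352/969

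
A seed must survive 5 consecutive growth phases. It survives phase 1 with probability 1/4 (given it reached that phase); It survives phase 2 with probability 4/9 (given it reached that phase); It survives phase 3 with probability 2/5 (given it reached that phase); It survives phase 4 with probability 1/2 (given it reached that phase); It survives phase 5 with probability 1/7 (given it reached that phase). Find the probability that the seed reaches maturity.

1/315

Multiplying along the chain,
P = 1/4 × 4/9 × 2/5 × 1/2 × 1/7 = 8/2520 = 1/315.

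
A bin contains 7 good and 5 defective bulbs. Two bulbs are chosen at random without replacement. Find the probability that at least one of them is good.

P(no good) = 5/12 × 4/11 = 20/132 = 5/33.
P(at least one) = 1 − 5/33 = 28/33.

28/33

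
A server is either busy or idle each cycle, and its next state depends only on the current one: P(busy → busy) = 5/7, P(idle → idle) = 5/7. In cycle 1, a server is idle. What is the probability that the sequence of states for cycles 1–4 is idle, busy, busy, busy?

Cycle 1 is given. For each transition, use the conditional probability from the current state:
P(busy | idle) = 2/7; P(busy | busy) = 5/7; P(busy | busy) = 5/7.
P = 2/7 × 5/7 × 5/7 = 50/343.

50/343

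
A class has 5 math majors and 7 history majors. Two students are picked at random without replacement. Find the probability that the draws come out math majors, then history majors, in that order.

35/132

Each draw changes the counts, so multiply the conditional probabilities along the sequence:
P = 5/12 × 7/11 = 35/132.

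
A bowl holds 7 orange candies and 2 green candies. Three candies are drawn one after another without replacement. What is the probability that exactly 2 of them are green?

One ordering (green drawn first) has probability 2/9 × 1/8 × 7/7 = 14/504 = 1/36.
There are C(3,2) = 3 such orderings, each equally likely, so P = 3 × 1/36 = 1/12.

1/12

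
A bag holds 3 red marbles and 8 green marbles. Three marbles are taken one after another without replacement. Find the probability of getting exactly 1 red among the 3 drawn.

28/55

One ordering (red drawn first) has probability 3/11 × 8/10 × 7/9 = 168/990 = 28/165.
There are C(3,1) = 3 such orderings, each equally likely, so P = 3 × 28/165 = 28/55.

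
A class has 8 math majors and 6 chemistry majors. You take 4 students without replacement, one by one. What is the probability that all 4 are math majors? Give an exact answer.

P(every draw is a math major) = 8/14 × 7/13 × 6/12 × 5/11 = 1680/24024 = 10/143.

10/143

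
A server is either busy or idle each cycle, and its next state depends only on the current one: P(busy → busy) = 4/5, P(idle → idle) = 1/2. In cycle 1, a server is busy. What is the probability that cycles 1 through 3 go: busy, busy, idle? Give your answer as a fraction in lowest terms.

Cycle 1 is given. For each transition, use the conditional probability from the current state:
P(busy | busy) = 4/5; P(idle | busy) = 1/5.
P = 4/5 × 1/5 = 4/25.

4/25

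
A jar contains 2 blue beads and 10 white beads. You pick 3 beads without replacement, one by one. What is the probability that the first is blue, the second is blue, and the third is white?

Multiply the probability of each draw given the previous ones:
P = 2/12 × 1/11 × 10/10 = 20/1320 = 1/66.

1/66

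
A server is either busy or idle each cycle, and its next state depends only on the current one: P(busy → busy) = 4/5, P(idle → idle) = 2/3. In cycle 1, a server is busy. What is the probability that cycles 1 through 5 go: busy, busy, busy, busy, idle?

64/625

Cycle 1 is given. For each transition, use the conditional probability from the current state:
P(busy | busy) = 4/5; P(busy | busy) = 4/5; P(busy | busy) = 4/5; P(idle | busy) = 1/5.
P = 4/5 × 4/5 × 4/5 × 1/5 = 64/625.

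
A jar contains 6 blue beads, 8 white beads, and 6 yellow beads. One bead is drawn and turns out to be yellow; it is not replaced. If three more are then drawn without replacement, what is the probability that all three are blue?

20/969

After the first draw, 6 of the remaining 19 beads are blue.
P = 6/19 × 5/18 × 4/17 = 120/5814 = 20/969.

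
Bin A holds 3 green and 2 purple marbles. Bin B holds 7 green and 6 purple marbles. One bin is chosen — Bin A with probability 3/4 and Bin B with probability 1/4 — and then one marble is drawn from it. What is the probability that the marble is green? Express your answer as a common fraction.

38/65

From Bin A: P(green) = 3/5.
From Bin B: P(green) = 7/13.
Total probability = (3/4)(3/5) + (1/4)(7/13) = 38/65.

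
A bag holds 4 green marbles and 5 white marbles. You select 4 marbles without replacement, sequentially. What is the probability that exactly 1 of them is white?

10/63

One ordering (white drawn first) has probability 5/9 × 4/8 × 3/7 × 2/6 = 120/3024 = 5/126.
There are C(4,1) = 4 such orderings, each equally likely, so P = 4 × 5/126 = 10/63.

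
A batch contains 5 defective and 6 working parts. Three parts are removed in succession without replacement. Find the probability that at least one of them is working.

31/33

P(no working) = 5/11 × 4/10 × 3/9 = 60/990 = 2/33.
P(at least one) = 1 − 2/33 = 31/33.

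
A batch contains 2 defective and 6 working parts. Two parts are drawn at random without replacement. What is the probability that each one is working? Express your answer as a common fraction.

15/28

P = 6/8 × 5/7 = 30/56 = 15/28.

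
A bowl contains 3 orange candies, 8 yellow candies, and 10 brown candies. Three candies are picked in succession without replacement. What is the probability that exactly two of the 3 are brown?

99/266

One ordering (brown drawn first) has probability 10/21 × 9/20 × 11/19 = 990/7980 = 33/266.
There are C(3,2) = 3 such orderings, each equally likely, so P = 3 × 33/266 = 99/266.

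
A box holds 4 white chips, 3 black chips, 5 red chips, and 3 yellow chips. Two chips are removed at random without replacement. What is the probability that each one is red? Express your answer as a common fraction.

2/21

P = 5/15 × 4/14 = 20/210 = 2/21.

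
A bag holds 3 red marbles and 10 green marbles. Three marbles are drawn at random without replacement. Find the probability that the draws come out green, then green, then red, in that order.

Multiply the probability of each draw given the previous ones:
P = 10/13 × 9/12 × 3/11 = 270/1716 = 45/286.

45/286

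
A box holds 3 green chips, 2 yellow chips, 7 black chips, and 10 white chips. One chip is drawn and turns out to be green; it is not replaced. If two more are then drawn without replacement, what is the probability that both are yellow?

1/210

After the first draw, 2 of the remaining 21 chips are yellow.
P = 2/21 × 1/20 = 2/420 = 1/210.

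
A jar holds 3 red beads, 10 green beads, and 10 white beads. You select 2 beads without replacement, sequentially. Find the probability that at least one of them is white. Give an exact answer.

P(no white) = 13/23 × 12/22 = 156/506 = 78/253.
P(at least one) = 1 − 78/253 = 175/253.

175/253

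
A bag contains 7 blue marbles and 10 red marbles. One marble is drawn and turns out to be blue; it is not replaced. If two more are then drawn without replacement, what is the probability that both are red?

After the first draw, 10 of the remaining 16 marbles are red.
P = 10/16 × 9/15 = 90/240 = 3/8.

3/8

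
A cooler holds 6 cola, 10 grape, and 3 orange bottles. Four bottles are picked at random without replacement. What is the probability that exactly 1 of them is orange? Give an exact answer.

One ordering (orange drawn first) has probability 3/19 × 16/18 × 15/17 × 14/16 = 10080/93024 = 35/323.
There are C(4,1) = 4 such orderings, each equally likely, so P = 4 × 35/323 = 140/323.

140/323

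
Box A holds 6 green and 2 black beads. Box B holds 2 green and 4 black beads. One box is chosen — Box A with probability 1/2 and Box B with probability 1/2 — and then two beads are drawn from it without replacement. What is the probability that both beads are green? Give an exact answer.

From Box A: P(both green) = (6/8)(5/7) = 15/28.
From Box B: P(both green) = (2/6)(1/5) = 1/15.
Total probability = (1/2)(15/28) + (1/2)(1/15) = 253/840.

253/840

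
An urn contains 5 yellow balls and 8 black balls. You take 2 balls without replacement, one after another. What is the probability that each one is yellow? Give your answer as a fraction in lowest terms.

5/39

P(all yellow) = 5/13 × 4/12 = 20/156 = 5/39.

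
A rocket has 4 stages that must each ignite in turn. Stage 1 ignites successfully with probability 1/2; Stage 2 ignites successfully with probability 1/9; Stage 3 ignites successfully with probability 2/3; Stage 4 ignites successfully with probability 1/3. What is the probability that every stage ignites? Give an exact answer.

The events are sequential, so multiply the conditional probabilities:
P = 1/2 × 1/9 × 2/3 × 1/3 = 2/162 = 1/81.

1/81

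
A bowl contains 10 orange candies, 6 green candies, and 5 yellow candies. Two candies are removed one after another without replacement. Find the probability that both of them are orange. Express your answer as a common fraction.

3/14

P = 10/21 × 9/20 = 90/420 = 3/14.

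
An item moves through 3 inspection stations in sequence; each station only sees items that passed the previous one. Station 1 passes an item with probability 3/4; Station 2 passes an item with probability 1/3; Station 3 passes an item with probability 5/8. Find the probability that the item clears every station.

5/32

Multiplying along the chain,
P = 3/4 × 1/3 × 5/8 = 15/96 = 5/32.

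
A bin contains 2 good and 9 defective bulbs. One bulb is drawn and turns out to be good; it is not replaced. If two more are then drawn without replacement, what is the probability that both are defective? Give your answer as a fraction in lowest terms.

4/5

With the first bulb removed, 9 defective remain out of 10.
P = 9/10 × 8/9 = 72/90 = 4/5.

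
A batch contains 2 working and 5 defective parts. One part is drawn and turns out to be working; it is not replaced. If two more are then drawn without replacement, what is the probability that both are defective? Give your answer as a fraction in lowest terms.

2/3

After the first draw, 5 of the remaining 6 parts are defective.
P = 5/6 × 4/5 = 20/30 = 2/3.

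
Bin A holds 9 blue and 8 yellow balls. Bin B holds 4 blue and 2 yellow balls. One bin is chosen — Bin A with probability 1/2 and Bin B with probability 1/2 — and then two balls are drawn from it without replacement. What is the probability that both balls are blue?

113/340

From Bin A: P(both blue) = (9/17)(8/16) = 9/34.
From Bin B: P(both blue) = (4/6)(3/5) = 2/5.
Total probability = (1/2)(9/34) + (1/2)(2/5) = 113/340.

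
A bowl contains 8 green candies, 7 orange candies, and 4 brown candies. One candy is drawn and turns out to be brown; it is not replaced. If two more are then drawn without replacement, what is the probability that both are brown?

After the first draw, 3 of the remaining 18 candies are brown.
P = 3/18 × 2/17 = 6/306 = 1/51.

1/51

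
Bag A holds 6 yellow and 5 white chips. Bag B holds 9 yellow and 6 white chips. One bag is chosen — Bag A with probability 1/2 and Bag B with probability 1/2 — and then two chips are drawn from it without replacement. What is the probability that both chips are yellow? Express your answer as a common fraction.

237/770

From Bag A: P(both yellow) = (6/11)(5/10) = 3/11.
From Bag B: P(both yellow) = (9/15)(8/14) = 12/35.
Total probability = (1/2)(3/11) + (1/2)(12/35) = 237/770.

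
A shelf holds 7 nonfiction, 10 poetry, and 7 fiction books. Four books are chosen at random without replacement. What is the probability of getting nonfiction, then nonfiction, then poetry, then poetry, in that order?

15/1012

Each draw changes the counts, so multiply the conditional probabilities along the sequence:
P = 7/24 × 6/23 × 10/22 × 9/21 = 3780/255024 = 15/1012.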